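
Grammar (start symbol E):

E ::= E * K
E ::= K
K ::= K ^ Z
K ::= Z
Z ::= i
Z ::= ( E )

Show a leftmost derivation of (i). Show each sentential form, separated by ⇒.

E ⇒ K   [E ::= K]
K ⇒ Z   [K ::= Z]
Z ⇒ (E)   [Z ::= ( E )]
(E) ⇒ (K)   [E ::= K]
(K) ⇒ (Z)   [K ::= Z]
(Z) ⇒ (i)   [Z ::= i]

E ⇒ K ⇒ Z ⇒ (E) ⇒ (K) ⇒ (Z) ⇒ (i)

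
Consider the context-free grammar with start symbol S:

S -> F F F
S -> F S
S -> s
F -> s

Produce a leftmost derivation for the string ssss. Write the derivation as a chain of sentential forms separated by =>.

S => FS   [S -> F S]
FS => sS   [F -> s]
sS => sFFF   [S -> F F F]
sFFF => ssFF   [F -> s]
ssFF => sssF   [F -> s]
sssF => ssss   [F -> s]

S => FS => sS => sFFF => ssFF => sssF => ssss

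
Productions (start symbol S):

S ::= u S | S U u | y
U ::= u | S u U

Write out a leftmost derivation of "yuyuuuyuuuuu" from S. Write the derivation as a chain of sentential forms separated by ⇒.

S ⇒ SUu ⇒ SUuUu ⇒ yUuUu ⇒ ySuUuUu ⇒ ySUuuUuUu ⇒ yuSUuuUuUu ⇒ yuyUuuUuUu ⇒ yuyuuuUuUu ⇒ yuyuuuSuUuUu ⇒ yuyuuuyuUuUu ⇒ yuyuuuyuuuUu ⇒ yuyuuuyuuuuu

S ⇒ SUu   [S ::= S U u]
SUu ⇒ SUuUu   [S ::= S U u]
SUuUu ⇒ yUuUu   [S ::= y]
yUuUu ⇒ ySuUuUu   [U ::= S u U]
ySuUuUu ⇒ ySUuuUuUu   [S ::= S U u]
ySUuuUuUu ⇒ yuSUuuUuUu   [S ::= u S]
yuSUuuUuUu ⇒ yuyUuuUuUu   [S ::= y]
yuyUuuUuUu ⇒ yuyuuuUuUu   [U ::= u]
yuyuuuUuUu ⇒ yuyuuuSuUuUu   [U ::= S u U]
yuyuuuSuUuUu ⇒ yuyuuuyuUuUu   [S ::= y]
yuyuuuyuUuUu ⇒ yuyuuuyuuuUu   [U ::= u]
yuyuuuyuuuUu ⇒ yuyuuuyuuuuu   [U ::= u]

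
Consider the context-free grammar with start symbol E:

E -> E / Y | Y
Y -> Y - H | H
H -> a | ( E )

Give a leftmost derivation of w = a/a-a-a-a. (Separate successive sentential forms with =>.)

E => E/Y   [E -> E / Y]
E/Y => Y/Y   [E -> Y]
Y/Y => H/Y   [Y -> H]
H/Y => a/Y   [H -> a]
a/Y => a/Y-H   [Y -> Y - H]
a/Y-H => a/Y-H-H   [Y -> Y - H]
a/Y-H-H => a/Y-H-H-H   [Y -> Y - H]
a/Y-H-H-H => a/H-H-H-H   [Y -> H]
a/H-H-H-H => a/a-H-H-H   [H -> a]
a/a-H-H-H => a/a-a-H-H   [H -> a]
a/a-a-H-H => a/a-a-a-H   [H -> a]
a/a-a-a-H => a/a-a-a-a   [H -> a]

E => E/Y => Y/Y => H/Y => a/Y => a/Y-H => a/Y-H-H => a/Y-H-H-H => a/H-H-H-H => a/a-H-H-H => a/a-a-H-H => a/a-a-a-H => a/a-a-a-a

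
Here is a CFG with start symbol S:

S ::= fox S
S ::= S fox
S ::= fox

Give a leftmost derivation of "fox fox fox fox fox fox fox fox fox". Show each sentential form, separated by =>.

S => fox S => fox S fox => fox fox S fox => fox fox fox S fox => fox fox fox fox S fox => fox fox fox fox S fox fox => fox fox fox fox S fox fox fox => fox fox fox fox fox S fox fox fox => fox fox fox fox fox fox fox fox fox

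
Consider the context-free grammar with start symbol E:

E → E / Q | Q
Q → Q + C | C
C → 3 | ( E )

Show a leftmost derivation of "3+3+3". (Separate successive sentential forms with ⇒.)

E ⇒ Q ⇒ Q+C ⇒ Q+C+C ⇒ C+C+C ⇒ 3+C+C ⇒ 3+3+C ⇒ 3+3+3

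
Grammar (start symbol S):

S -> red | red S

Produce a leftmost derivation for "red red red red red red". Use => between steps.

S => red S => red red S => red red red S => red red red red S => red red red red red S => red red red red red red

S => red S   [S -> red S]
red S => red red S   [S -> red S]
red red S => red red red S   [S -> red S]
red red red S => red red red red S   [S -> red S]
red red red red S => red red red red red S   [S -> red S]
red red red red red S => red red red red red red   [S -> red]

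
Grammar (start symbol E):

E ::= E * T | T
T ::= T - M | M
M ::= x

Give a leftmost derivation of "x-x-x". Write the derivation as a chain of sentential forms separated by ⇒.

E ⇒ T ⇒ T-M ⇒ T-M-M ⇒ M-M-M ⇒ x-M-M ⇒ x-x-M ⇒ x-x-x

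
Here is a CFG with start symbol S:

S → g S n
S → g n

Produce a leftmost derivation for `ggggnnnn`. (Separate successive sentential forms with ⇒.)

S⇒gSn⇒ggSnn⇒gggSnnn⇒ggggnnnn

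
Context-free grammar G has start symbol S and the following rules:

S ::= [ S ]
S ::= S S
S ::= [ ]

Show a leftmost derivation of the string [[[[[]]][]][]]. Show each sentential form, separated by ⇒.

S ⇒ [S] ⇒ [SS] ⇒ [[S]S] ⇒ [[SS]S] ⇒ [[[S]S]S] ⇒ [[[[S]]S]S] ⇒ [[[[[]]]S]S] ⇒ [[[[[]]][]]S] ⇒ [[[[[]]][]][]]

S ⇒ [S]   [S ::= [ S ]]
[S] ⇒ [SS]   [S ::= S S]
[SS] ⇒ [[S]S]   [S ::= [ S ]]
[[S]S] ⇒ [[SS]S]   [S ::= S S]
[[SS]S] ⇒ [[[S]S]S]   [S ::= [ S ]]
[[[S]S]S] ⇒ [[[[S]]S]S]   [S ::= [ S ]]
[[[[S]]S]S] ⇒ [[[[[]]]S]S]   [S ::= [ ]]
[[[[[]]]S]S] ⇒ [[[[[]]][]]S]   [S ::= [ ]]
[[[[[]]][]]S] ⇒ [[[[[]]][]][]]   [S ::= [ ]]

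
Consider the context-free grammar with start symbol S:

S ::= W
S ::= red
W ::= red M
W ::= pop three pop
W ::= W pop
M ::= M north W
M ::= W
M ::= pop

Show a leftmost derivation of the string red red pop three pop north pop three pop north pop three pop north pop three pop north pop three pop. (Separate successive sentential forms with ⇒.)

S ⇒ W   [S ::= W]
W ⇒ red M   [W ::= red M]
red M ⇒ red M north W   [M ::= M north W]
red M north W ⇒ red M north W north W   [M ::= M north W]
red M north W north W ⇒ red M north W north W north W   [M ::= M north W]
red M north W north W north W ⇒ red M north W north W north W north W   [M ::= M north W]
red M north W north W north W north W ⇒ red W north W north W north W north W   [M ::= W]
red W north W north W north W north W ⇒ red red M north W north W north W north W   [W ::= red M]
red red M north W north W north W north W ⇒ red red W north W north W north W north W   [M ::= W]
red red W north W north W north W north W ⇒ red red pop three pop north W north W north W north W   [W ::= pop three pop]
red red pop three pop north W north W north W north W ⇒ red red pop three pop north pop three pop north W north W north W   [W ::= pop three pop]
red red pop three pop north pop three pop north W north W north W ⇒ red red pop three pop north pop three pop north pop three pop north W north W   [W ::= pop three pop]
red red pop three pop north pop three pop north pop three pop north W north W ⇒ red red pop three pop north pop three pop north pop three pop north pop three pop north W   [W ::= pop three pop]
red red pop three pop north pop three pop north pop three pop north pop three pop north W ⇒ red red pop three pop north pop three pop north pop three pop north pop three pop north pop three pop   [W ::= pop three pop]

S ⇒ W ⇒ red M ⇒ red M north W ⇒ red M north W north W ⇒ red M north W north W north W ⇒ red M north W north W north W north W ⇒ red W north W north W north W north W ⇒ red red M north W north W north W north W ⇒ red red W north W north W north W north W ⇒ red red pop three pop north W north W north W north W ⇒ red red pop three pop north pop three pop north W north W north W ⇒ red red pop three pop north pop three pop north pop three pop north W north W ⇒ red red pop three pop north pop three pop north pop three pop north pop three pop north W ⇒ red red pop three pop north pop three pop north pop three pop north pop three pop north pop three pop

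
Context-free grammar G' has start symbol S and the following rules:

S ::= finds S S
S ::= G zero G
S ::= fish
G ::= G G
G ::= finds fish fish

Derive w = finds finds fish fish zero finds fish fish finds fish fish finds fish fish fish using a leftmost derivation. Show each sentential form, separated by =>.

S => finds S S => finds G zero G S => finds finds fish fish zero G S => finds finds fish fish zero G G S => finds finds fish fish zero finds fish fish G S => finds finds fish fish zero finds fish fish G G S => finds finds fish fish zero finds fish fish finds fish fish G S => finds finds fish fish zero finds fish fish finds fish fish finds fish fish S => finds finds fish fish zero finds fish fish finds fish fish finds fish fish fish

S => finds S S   [S ::= finds S S]
finds S S => finds G zero G S   [S ::= G zero G]
finds G zero G S => finds finds fish fish zero G S   [G ::= finds fish fish]
finds finds fish fish zero G S => finds finds fish fish zero G G S   [G ::= G G]
finds finds fish fish zero G G S => finds finds fish fish zero finds fish fish G S   [G ::= finds fish fish]
finds finds fish fish zero finds fish fish G S => finds finds fish fish zero finds fish fish G G S   [G ::= G G]
finds finds fish fish zero finds fish fish G G S => finds finds fish fish zero finds fish fish finds fish fish G S   [G ::= finds fish fish]
finds finds fish fish zero finds fish fish finds fish fish G S => finds finds fish fish zero finds fish fish finds fish fish finds fish fish S   [G ::= finds fish fish]
finds finds fish fish zero finds fish fish finds fish fish finds fish fish S => finds finds fish fish zero finds fish fish finds fish fish finds fish fish fish   [S ::= fish]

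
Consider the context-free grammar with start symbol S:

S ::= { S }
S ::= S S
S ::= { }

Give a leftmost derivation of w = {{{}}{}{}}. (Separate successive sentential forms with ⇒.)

S ⇒ {S} ⇒ {SS} ⇒ {SSS} ⇒ {{S}SS} ⇒ {{{}}SS} ⇒ {{{}}{}S} ⇒ {{{}}{}{}}

S ⇒ {S}   [S ::= { S }]
{S} ⇒ {SS}   [S ::= S S]
{SS} ⇒ {SSS}   [S ::= S S]
{SSS} ⇒ {{S}SS}   [S ::= { S }]
{{S}SS} ⇒ {{{}}SS}   [S ::= { }]
{{{}}SS} ⇒ {{{}}{}S}   [S ::= { }]
{{{}}{}S} ⇒ {{{}}{}{}}   [S ::= { }]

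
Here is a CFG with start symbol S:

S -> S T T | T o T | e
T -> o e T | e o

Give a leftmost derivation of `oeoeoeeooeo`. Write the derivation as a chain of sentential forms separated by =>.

S=>ToT=>oeToT=>oeoeToT=>oeoeoeToT=>oeoeoeeooT=>oeoeoeeooeo

S => ToT   [S -> T o T]
ToT => oeToT   [T -> o e T]
oeToT => oeoeToT   [T -> o e T]
oeoeToT => oeoeoeToT   [T -> o e T]
oeoeoeToT => oeoeoeeooT   [T -> e o]
oeoeoeeooT => oeoeoeeooeo   [T -> e o]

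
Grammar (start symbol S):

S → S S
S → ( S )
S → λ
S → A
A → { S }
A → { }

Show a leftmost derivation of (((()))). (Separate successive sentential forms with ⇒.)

S⇒SS⇒(S)S⇒((S))S⇒((SS))S⇒(((S)S))S⇒((((S))S))S⇒(((())S))S⇒(((())))S⇒(((())))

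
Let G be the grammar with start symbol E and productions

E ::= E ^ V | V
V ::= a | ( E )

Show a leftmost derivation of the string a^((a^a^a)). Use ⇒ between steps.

E ⇒ E^V ⇒ V^V ⇒ a^V ⇒ a^(E) ⇒ a^(V) ⇒ a^((E)) ⇒ a^((E^V)) ⇒ a^((E^V^V)) ⇒ a^((V^V^V)) ⇒ a^((a^V^V)) ⇒ a^((a^a^V)) ⇒ a^((a^a^a))

E ⇒ E^V   [E ::= E ^ V]
E^V ⇒ V^V   [E ::= V]
V^V ⇒ a^V   [V ::= a]
a^V ⇒ a^(E)   [V ::= ( E )]
a^(E) ⇒ a^(V)   [E ::= V]
a^(V) ⇒ a^((E))   [V ::= ( E )]
a^((E)) ⇒ a^((E^V))   [E ::= E ^ V]
a^((E^V)) ⇒ a^((E^V^V))   [E ::= E ^ V]
a^((E^V^V)) ⇒ a^((V^V^V))   [E ::= V]
a^((V^V^V)) ⇒ a^((a^V^V))   [V ::= a]
a^((a^V^V)) ⇒ a^((a^a^V))   [V ::= a]
a^((a^a^V)) ⇒ a^((a^a^a))   [V ::= a]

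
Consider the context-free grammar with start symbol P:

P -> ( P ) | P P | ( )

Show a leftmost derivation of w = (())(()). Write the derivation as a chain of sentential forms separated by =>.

P => PP => (P)P => (())P => (())(P) => (())(())

P => PP   [P -> P P]
PP => (P)P   [P -> ( P )]
(P)P => (())P   [P -> ( )]
(())P => (())(P)   [P -> ( P )]
(())(P) => (())(())   [P -> ( )]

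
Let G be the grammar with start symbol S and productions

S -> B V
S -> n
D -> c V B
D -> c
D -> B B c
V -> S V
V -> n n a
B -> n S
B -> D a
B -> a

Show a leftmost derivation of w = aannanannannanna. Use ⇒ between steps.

S ⇒ BV ⇒ aV ⇒ aSV ⇒ aBVV ⇒ aaVV ⇒ aannaV ⇒ aannaSV ⇒ aannaBVV ⇒ aannanSVV ⇒ aannanBVVV ⇒ aannanaVVV ⇒ aannanannaVV ⇒ aannanannannaV ⇒ aannanannannanna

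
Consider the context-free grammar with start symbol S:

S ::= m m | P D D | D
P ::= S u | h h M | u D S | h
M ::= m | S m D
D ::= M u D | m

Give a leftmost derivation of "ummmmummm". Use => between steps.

S => PDD => uDSDD => umSDD => umDDD => umMuDDD => umSmDuDDD => umDmDuDDD => ummmDuDDD => ummmmuDDD => ummmmumDD => ummmmummD => ummmmummm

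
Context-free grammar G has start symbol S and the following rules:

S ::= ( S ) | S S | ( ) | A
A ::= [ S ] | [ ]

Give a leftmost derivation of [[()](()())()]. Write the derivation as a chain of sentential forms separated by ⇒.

S ⇒ A ⇒ [S] ⇒ [SS] ⇒ [SSS] ⇒ [ASS] ⇒ [[S]SS] ⇒ [[()]SS] ⇒ [[()](S)S] ⇒ [[()](SS)S] ⇒ [[()](()S)S] ⇒ [[()](()())S] ⇒ [[()](()())()]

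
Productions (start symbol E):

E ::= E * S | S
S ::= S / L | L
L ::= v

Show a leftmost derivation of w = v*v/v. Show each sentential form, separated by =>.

E => E*S => S*S => L*S => v*S => v*S/L => v*L/L => v*v/L => v*v/v

E => E*S   [E ::= E * S]
E*S => S*S   [E ::= S]
S*S => L*S   [S ::= L]
L*S => v*S   [L ::= v]
v*S => v*S/L   [S ::= S / L]
v*S/L => v*L/L   [S ::= L]
v*L/L => v*v/L   [L ::= v]
v*v/L => v*v/v   [L ::= v]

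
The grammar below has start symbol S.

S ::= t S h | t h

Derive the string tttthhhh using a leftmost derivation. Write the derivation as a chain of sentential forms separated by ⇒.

S ⇒ tSh ⇒ ttShh ⇒ tttShhh ⇒ tttthhhh

S ⇒ tSh   [S ::= t S h]
tSh ⇒ ttShh   [S ::= t S h]
ttShh ⇒ tttShhh   [S ::= t S h]
tttShhh ⇒ tttthhhh   [S ::= t h]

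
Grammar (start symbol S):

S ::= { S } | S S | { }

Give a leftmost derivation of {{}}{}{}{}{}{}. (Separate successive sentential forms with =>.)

S => SS   [S ::= S S]
SS => SSS   [S ::= S S]
SSS => SSSS   [S ::= S S]
SSSS => {S}SSS   [S ::= { S }]
{S}SSS => {{}}SSS   [S ::= { }]
{{}}SSS => {{}}SSSS   [S ::= S S]
{{}}SSSS => {{}}SSSSS   [S ::= S S]
{{}}SSSSS => {{}}{}SSSS   [S ::= { }]
{{}}{}SSSS => {{}}{}{}SSS   [S ::= { }]
{{}}{}{}SSS => {{}}{}{}{}SS   [S ::= { }]
{{}}{}{}{}SS => {{}}{}{}{}{}S   [S ::= { }]
{{}}{}{}{}{}S => {{}}{}{}{}{}{}   [S ::= { }]

S=>SS=>SSS=>SSSS=>{S}SSS=>{{}}SSS=>{{}}SSSS=>{{}}SSSSS=>{{}}{}SSSS=>{{}}{}{}SSS=>{{}}{}{}{}SS=>{{}}{}{}{}{}S=>{{}}{}{}{}{}{}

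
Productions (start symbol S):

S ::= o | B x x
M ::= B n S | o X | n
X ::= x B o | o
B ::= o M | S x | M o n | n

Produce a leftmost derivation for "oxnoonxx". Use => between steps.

S => Bxx   [S ::= B x x]
Bxx => Monxx   [B ::= M o n]
Monxx => BnSonxx   [M ::= B n S]
BnSonxx => SxnSonxx   [B ::= S x]
SxnSonxx => oxnSonxx   [S ::= o]
oxnSonxx => oxnoonxx   [S ::= o]

S => Bxx => Monxx => BnSonxx => SxnSonxx => oxnSonxx => oxnoonxx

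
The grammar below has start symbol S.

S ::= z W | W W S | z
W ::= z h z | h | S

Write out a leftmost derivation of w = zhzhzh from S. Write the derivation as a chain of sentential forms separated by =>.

S => zW => zS => zWWS => zhWS => zhSS => zhzWS => zhzhS => zhzhzW => zhzhzh

S => zW   [S ::= z W]
zW => zS   [W ::= S]
zS => zWWS   [S ::= W W S]
zWWS => zhWS   [W ::= h]
zhWS => zhSS   [W ::= S]
zhSS => zhzWS   [S ::= z W]
zhzWS => zhzhS   [W ::= h]
zhzhS => zhzhzW   [S ::= z W]
zhzhzW => zhzhzh   [W ::= h]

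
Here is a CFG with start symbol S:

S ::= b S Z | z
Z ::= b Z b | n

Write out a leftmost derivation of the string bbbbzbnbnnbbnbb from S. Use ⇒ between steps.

S⇒bSZ⇒bbSZZ⇒bbbSZZZ⇒bbbbSZZZZ⇒bbbbzZZZZ⇒bbbbzbZbZZZ⇒bbbbzbnbZZZ⇒bbbbzbnbnZZ⇒bbbbzbnbnnZ⇒bbbbzbnbnnbZb⇒bbbbzbnbnnbbZbb⇒bbbbzbnbnnbbnbb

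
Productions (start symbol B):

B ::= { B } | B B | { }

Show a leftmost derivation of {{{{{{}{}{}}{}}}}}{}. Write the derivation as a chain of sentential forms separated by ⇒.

B ⇒ BB ⇒ {B}B ⇒ {{B}}B ⇒ {{{B}}}B ⇒ {{{{B}}}}B ⇒ {{{{BB}}}}B ⇒ {{{{{B}B}}}}B ⇒ {{{{{BB}B}}}}B ⇒ {{{{{BBB}B}}}}B ⇒ {{{{{{}BB}B}}}}B ⇒ {{{{{{}{}B}B}}}}B ⇒ {{{{{{}{}{}}B}}}}B ⇒ {{{{{{}{}{}}{}}}}}B ⇒ {{{{{{}{}{}}{}}}}}{}

B ⇒ BB   [B ::= B B]
BB ⇒ {B}B   [B ::= { B }]
{B}B ⇒ {{B}}B   [B ::= { B }]
{{B}}B ⇒ {{{B}}}B   [B ::= { B }]
{{{B}}}B ⇒ {{{{B}}}}B   [B ::= { B }]
{{{{B}}}}B ⇒ {{{{BB}}}}B   [B ::= B B]
{{{{BB}}}}B ⇒ {{{{{B}B}}}}B   [B ::= { B }]
{{{{{B}B}}}}B ⇒ {{{{{BB}B}}}}B   [B ::= B B]
{{{{{BB}B}}}}B ⇒ {{{{{BBB}B}}}}B   [B ::= B B]
{{{{{BBB}B}}}}B ⇒ {{{{{{}BB}B}}}}B   [B ::= { }]
{{{{{{}BB}B}}}}B ⇒ {{{{{{}{}B}B}}}}B   [B ::= { }]
{{{{{{}{}B}B}}}}B ⇒ {{{{{{}{}{}}B}}}}B   [B ::= { }]
{{{{{{}{}{}}B}}}}B ⇒ {{{{{{}{}{}}{}}}}}B   [B ::= { }]
{{{{{{}{}{}}{}}}}}B ⇒ {{{{{{}{}{}}{}}}}}{}   [B ::= { }]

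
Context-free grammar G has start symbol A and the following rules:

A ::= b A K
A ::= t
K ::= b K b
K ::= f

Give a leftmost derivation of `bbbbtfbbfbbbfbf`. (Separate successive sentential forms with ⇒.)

A ⇒ bAK   [A ::= b A K]
bAK ⇒ bbAKK   [A ::= b A K]
bbAKK ⇒ bbbAKKK   [A ::= b A K]
bbbAKKK ⇒ bbbbAKKKK   [A ::= b A K]
bbbbAKKKK ⇒ bbbbtKKKK   [A ::= t]
bbbbtKKKK ⇒ bbbbtfKKK   [K ::= f]
bbbbtfKKK ⇒ bbbbtfbKbKK   [K ::= b K b]
bbbbtfbKbKK ⇒ bbbbtfbbKbbKK   [K ::= b K b]
bbbbtfbbKbbKK ⇒ bbbbtfbbfbbKK   [K ::= f]
bbbbtfbbfbbKK ⇒ bbbbtfbbfbbbKbK   [K ::= b K b]
bbbbtfbbfbbbKbK ⇒ bbbbtfbbfbbbfbK   [K ::= f]
bbbbtfbbfbbbfbK ⇒ bbbbtfbbfbbbfbf   [K ::= f]

A ⇒ bAK ⇒ bbAKK ⇒ bbbAKKK ⇒ bbbbAKKKK ⇒ bbbbtKKKK ⇒ bbbbtfKKK ⇒ bbbbtfbKbKK ⇒ bbbbtfbbKbbKK ⇒ bbbbtfbbfbbKK ⇒ bbbbtfbbfbbbKbK ⇒ bbbbtfbbfbbbfbK ⇒ bbbbtfbbfbbbfbf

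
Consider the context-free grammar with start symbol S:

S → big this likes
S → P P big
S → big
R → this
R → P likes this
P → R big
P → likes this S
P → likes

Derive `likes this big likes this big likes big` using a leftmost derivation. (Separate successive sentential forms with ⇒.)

S ⇒ P P big ⇒ R big P big ⇒ P likes this big P big ⇒ likes this S likes this big P big ⇒ likes this big likes this big P big ⇒ likes this big likes this big likes big

S ⇒ P P big   [S → P P big]
P P big ⇒ R big P big   [P → R big]
R big P big ⇒ P likes this big P big   [R → P likes this]
P likes this big P big ⇒ likes this S likes this big P big   [P → likes this S]
likes this S likes this big P big ⇒ likes this big likes this big P big   [S → big]
likes this big likes this big P big ⇒ likes this big likes this big likes big   [P → likes]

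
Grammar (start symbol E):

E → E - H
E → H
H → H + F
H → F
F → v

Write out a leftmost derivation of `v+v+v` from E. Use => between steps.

E => H => H+F => H+F+F => F+F+F => v+F+F => v+v+F => v+v+v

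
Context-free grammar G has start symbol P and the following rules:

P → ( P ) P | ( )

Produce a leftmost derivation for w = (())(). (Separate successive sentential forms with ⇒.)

P ⇒ (P)P ⇒ (())P ⇒ (())()

P ⇒ (P)P   [P → ( P ) P]
(P)P ⇒ (())P   [P → ( )]
(())P ⇒ (())()   [P → ( )]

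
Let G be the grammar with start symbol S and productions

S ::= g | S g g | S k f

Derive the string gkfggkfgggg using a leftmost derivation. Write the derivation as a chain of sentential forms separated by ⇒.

S ⇒ Sgg ⇒ Sgggg ⇒ Skfgggg ⇒ Sggkfgggg ⇒ Skfggkfgggg ⇒ gkfggkfgggg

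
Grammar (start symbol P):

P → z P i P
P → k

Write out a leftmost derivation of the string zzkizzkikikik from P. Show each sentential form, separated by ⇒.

P ⇒ zPiP   [P → z P i P]
zPiP ⇒ zzPiPiP   [P → z P i P]
zzPiPiP ⇒ zzkiPiP   [P → k]
zzkiPiP ⇒ zzkizPiPiP   [P → z P i P]
zzkizPiPiP ⇒ zzkizzPiPiPiP   [P → z P i P]
zzkizzPiPiPiP ⇒ zzkizzkiPiPiP   [P → k]
zzkizzkiPiPiP ⇒ zzkizzkikiPiP   [P → k]
zzkizzkikiPiP ⇒ zzkizzkikikiP   [P → k]
zzkizzkikikiP ⇒ zzkizzkikikik   [P → k]

P ⇒ zPiP ⇒ zzPiPiP ⇒ zzkiPiP ⇒ zzkizPiPiP ⇒ zzkizzPiPiPiP ⇒ zzkizzkiPiPiP ⇒ zzkizzkikiPiP ⇒ zzkizzkikikiP ⇒ zzkizzkikikik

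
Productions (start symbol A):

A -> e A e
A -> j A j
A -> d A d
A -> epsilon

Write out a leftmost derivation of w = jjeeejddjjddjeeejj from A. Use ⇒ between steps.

A ⇒ jAj ⇒ jjAjj ⇒ jjeAejj ⇒ jjeeAeejj ⇒ jjeeeAeeejj ⇒ jjeeejAjeeejj ⇒ jjeeejdAdjeeejj ⇒ jjeeejddAddjeeejj ⇒ jjeeejddjAjddjeeejj ⇒ jjeeejddjjddjeeejj

A ⇒ jAj   [A -> j A j]
jAj ⇒ jjAjj   [A -> j A j]
jjAjj ⇒ jjeAejj   [A -> e A e]
jjeAejj ⇒ jjeeAeejj   [A -> e A e]
jjeeAeejj ⇒ jjeeeAeeejj   [A -> e A e]
jjeeeAeeejj ⇒ jjeeejAjeeejj   [A -> j A j]
jjeeejAjeeejj ⇒ jjeeejdAdjeeejj   [A -> d A d]
jjeeejdAdjeeejj ⇒ jjeeejddAddjeeejj   [A -> d A d]
jjeeejddAddjeeejj ⇒ jjeeejddjAjddjeeejj   [A -> j A j]
jjeeejddjAjddjeeejj ⇒ jjeeejddjjddjeeejj   [A -> epsilon]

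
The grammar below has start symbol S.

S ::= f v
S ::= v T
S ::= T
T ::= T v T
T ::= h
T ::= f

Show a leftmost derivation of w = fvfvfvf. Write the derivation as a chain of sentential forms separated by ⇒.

S ⇒ T   [S ::= T]
T ⇒ TvT   [T ::= T v T]
TvT ⇒ fvT   [T ::= f]
fvT ⇒ fvTvT   [T ::= T v T]
fvTvT ⇒ fvfvT   [T ::= f]
fvfvT ⇒ fvfvTvT   [T ::= T v T]
fvfvTvT ⇒ fvfvfvT   [T ::= f]
fvfvfvT ⇒ fvfvfvf   [T ::= f]

S ⇒ T ⇒ TvT ⇒ fvT ⇒ fvTvT ⇒ fvfvT ⇒ fvfvTvT ⇒ fvfvfvT ⇒ fvfvfvf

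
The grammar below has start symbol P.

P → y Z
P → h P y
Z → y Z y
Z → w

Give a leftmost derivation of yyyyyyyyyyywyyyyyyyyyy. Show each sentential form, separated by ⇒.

P⇒yZ⇒yyZy⇒yyyZyy⇒yyyyZyyy⇒yyyyyZyyyy⇒yyyyyyZyyyyy⇒yyyyyyyZyyyyyy⇒yyyyyyyyZyyyyyyy⇒yyyyyyyyyZyyyyyyyy⇒yyyyyyyyyyZyyyyyyyyy⇒yyyyyyyyyyyZyyyyyyyyyy⇒yyyyyyyyyyywyyyyyyyyyy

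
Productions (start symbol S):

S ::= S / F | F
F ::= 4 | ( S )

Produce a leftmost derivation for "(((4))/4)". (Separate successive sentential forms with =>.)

S => F => (S) => (S/F) => (F/F) => ((S)/F) => ((F)/F) => (((S))/F) => (((F))/F) => (((4))/F) => (((4))/4)

S => F   [S ::= F]
F => (S)   [F ::= ( S )]
(S) => (S/F)   [S ::= S / F]
(S/F) => (F/F)   [S ::= F]
(F/F) => ((S)/F)   [F ::= ( S )]
((S)/F) => ((F)/F)   [S ::= F]
((F)/F) => (((S))/F)   [F ::= ( S )]
(((S))/F) => (((F))/F)   [S ::= F]
(((F))/F) => (((4))/F)   [F ::= 4]
(((4))/F) => (((4))/4)   [F ::= 4]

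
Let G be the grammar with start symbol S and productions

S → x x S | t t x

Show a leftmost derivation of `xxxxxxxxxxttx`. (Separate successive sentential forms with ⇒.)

S ⇒ xxS   [S → x x S]
xxS ⇒ xxxxS   [S → x x S]
xxxxS ⇒ xxxxxxS   [S → x x S]
xxxxxxS ⇒ xxxxxxxxS   [S → x x S]
xxxxxxxxS ⇒ xxxxxxxxxxS   [S → x x S]
xxxxxxxxxxS ⇒ xxxxxxxxxxttx   [S → t t x]

S ⇒ xxS ⇒ xxxxS ⇒ xxxxxxS ⇒ xxxxxxxxS ⇒ xxxxxxxxxxS ⇒ xxxxxxxxxxttx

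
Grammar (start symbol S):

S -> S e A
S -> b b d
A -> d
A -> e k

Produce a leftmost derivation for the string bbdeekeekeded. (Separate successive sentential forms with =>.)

S => SeA => SeAeA => SeAeAeA => SeAeAeAeA => bbdeAeAeAeA => bbdeekeAeAeA => bbdeekeekeAeA => bbdeekeekedeA => bbdeekeekeded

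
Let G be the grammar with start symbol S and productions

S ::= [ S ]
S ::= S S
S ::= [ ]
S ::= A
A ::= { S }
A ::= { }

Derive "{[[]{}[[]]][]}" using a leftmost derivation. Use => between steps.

S => A => {S} => {SS} => {[S]S} => {[SS]S} => {[[]S]S} => {[[]SS]S} => {[[]AS]S} => {[[]{}S]S} => {[[]{}[S]]S} => {[[]{}[[]]]S} => {[[]{}[[]]][]}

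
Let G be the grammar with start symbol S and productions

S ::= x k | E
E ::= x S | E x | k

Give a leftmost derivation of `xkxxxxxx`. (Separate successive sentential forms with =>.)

S=>E=>Ex=>Exx=>Exxx=>Exxxx=>Exxxxx=>Exxxxxx=>xSxxxxxx=>xExxxxxx=>xkxxxxxx

S => E   [S ::= E]
E => Ex   [E ::= E x]
Ex => Exx   [E ::= E x]
Exx => Exxx   [E ::= E x]
Exxx => Exxxx   [E ::= E x]
Exxxx => Exxxxx   [E ::= E x]
Exxxxx => Exxxxxx   [E ::= E x]
Exxxxxx => xSxxxxxx   [E ::= x S]
xSxxxxxx => xExxxxxx   [S ::= E]
xExxxxxx => xkxxxxxx   [E ::= k]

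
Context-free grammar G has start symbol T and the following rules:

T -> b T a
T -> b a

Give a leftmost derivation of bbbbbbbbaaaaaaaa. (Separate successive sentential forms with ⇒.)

T ⇒ bTa ⇒ bbTaa ⇒ bbbTaaa ⇒ bbbbTaaaa ⇒ bbbbbTaaaaa ⇒ bbbbbbTaaaaaa ⇒ bbbbbbbTaaaaaaa ⇒ bbbbbbbbaaaaaaaa

T ⇒ bTa   [T -> b T a]
bTa ⇒ bbTaa   [T -> b T a]
bbTaa ⇒ bbbTaaa   [T -> b T a]
bbbTaaa ⇒ bbbbTaaaa   [T -> b T a]
bbbbTaaaa ⇒ bbbbbTaaaaa   [T -> b T a]
bbbbbTaaaaa ⇒ bbbbbbTaaaaaa   [T -> b T a]
bbbbbbTaaaaaa ⇒ bbbbbbbTaaaaaaa   [T -> b T a]
bbbbbbbTaaaaaaa ⇒ bbbbbbbbaaaaaaaa   [T -> b a]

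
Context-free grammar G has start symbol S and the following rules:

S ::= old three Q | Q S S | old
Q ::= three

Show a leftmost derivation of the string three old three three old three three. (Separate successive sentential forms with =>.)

S => Q S S => three S S => three old three Q S => three old three three S => three old three three old three Q => three old three three old three three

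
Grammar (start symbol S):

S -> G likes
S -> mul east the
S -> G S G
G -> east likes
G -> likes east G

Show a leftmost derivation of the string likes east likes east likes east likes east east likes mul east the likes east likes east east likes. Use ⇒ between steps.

S ⇒ G S G   [S -> G S G]
G S G ⇒ likes east G S G   [G -> likes east G]
likes east G S G ⇒ likes east likes east G S G   [G -> likes east G]
likes east likes east G S G ⇒ likes east likes east likes east G S G   [G -> likes east G]
likes east likes east likes east G S G ⇒ likes east likes east likes east likes east G S G   [G -> likes east G]
likes east likes east likes east likes east G S G ⇒ likes east likes east likes east likes east east likes S G   [G -> east likes]
likes east likes east likes east likes east east likes S G ⇒ likes east likes east likes east likes east east likes mul east the G   [S -> mul east the]
likes east likes east likes east likes east east likes mul east the G ⇒ likes east likes east likes east likes east east likes mul east the likes east G   [G -> likes east G]
likes east likes east likes east likes east east likes mul east the likes east G ⇒ likes east likes east likes east likes east east likes mul east the likes east likes east G   [G -> likes east G]
likes east likes east likes east likes east east likes mul east the likes east likes east G ⇒ likes east likes east likes east likes east east likes mul east the likes east likes east east likes   [G -> east likes]

S ⇒ G S G ⇒ likes east G S G ⇒ likes east likes east G S G ⇒ likes east likes east likes east G S G ⇒ likes east likes east likes east likes east G S G ⇒ likes east likes east likes east likes east east likes S G ⇒ likes east likes east likes east likes east east likes mul east the G ⇒ likes east likes east likes east likes east east likes mul east the likes east G ⇒ likes east likes east likes east likes east east likes mul east the likes east likes east G ⇒ likes east likes east likes east likes east east likes mul east the likes east likes east east likes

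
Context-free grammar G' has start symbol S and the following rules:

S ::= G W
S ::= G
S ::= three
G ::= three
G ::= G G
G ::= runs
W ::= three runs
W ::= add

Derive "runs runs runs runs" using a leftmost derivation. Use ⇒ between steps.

S ⇒ G ⇒ G G ⇒ G G G ⇒ runs G G ⇒ runs G G G ⇒ runs runs G G ⇒ runs runs runs G ⇒ runs runs runs runs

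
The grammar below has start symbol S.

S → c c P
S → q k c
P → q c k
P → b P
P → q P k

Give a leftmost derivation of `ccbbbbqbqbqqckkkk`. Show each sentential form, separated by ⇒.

S ⇒ ccP   [S → c c P]
ccP ⇒ ccbP   [P → b P]
ccbP ⇒ ccbbP   [P → b P]
ccbbP ⇒ ccbbbP   [P → b P]
ccbbbP ⇒ ccbbbbP   [P → b P]
ccbbbbP ⇒ ccbbbbqPk   [P → q P k]
ccbbbbqPk ⇒ ccbbbbqbPk   [P → b P]
ccbbbbqbPk ⇒ ccbbbbqbqPkk   [P → q P k]
ccbbbbqbqPkk ⇒ ccbbbbqbqbPkk   [P → b P]
ccbbbbqbqbPkk ⇒ ccbbbbqbqbqPkkk   [P → q P k]
ccbbbbqbqbqPkkk ⇒ ccbbbbqbqbqqckkkk   [P → q c k]

S ⇒ ccP ⇒ ccbP ⇒ ccbbP ⇒ ccbbbP ⇒ ccbbbbP ⇒ ccbbbbqPk ⇒ ccbbbbqbPk ⇒ ccbbbbqbqPkk ⇒ ccbbbbqbqbPkk ⇒ ccbbbbqbqbqPkkk ⇒ ccbbbbqbqbqqckkkk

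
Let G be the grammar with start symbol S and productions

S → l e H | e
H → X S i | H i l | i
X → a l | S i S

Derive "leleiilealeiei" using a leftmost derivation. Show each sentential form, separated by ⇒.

S ⇒ leH   [S → l e H]
leH ⇒ leXSi   [H → X S i]
leXSi ⇒ leSiSSi   [X → S i S]
leSiSSi ⇒ leleHiSSi   [S → l e H]
leleHiSSi ⇒ leleiiSSi   [H → i]
leleiiSSi ⇒ leleiileHSi   [S → l e H]
leleiileHSi ⇒ leleiileXSiSi   [H → X S i]
leleiileXSiSi ⇒ leleiilealSiSi   [X → a l]
leleiilealSiSi ⇒ leleiilealeiSi   [S → e]
leleiilealeiSi ⇒ leleiilealeiei   [S → e]

S⇒leH⇒leXSi⇒leSiSSi⇒leleHiSSi⇒leleiiSSi⇒leleiileHSi⇒leleiileXSiSi⇒leleiilealSiSi⇒leleiilealeiSi⇒leleiilealeiei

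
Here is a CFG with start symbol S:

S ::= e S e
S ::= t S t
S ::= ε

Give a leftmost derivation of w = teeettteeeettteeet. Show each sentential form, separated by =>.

S => tSt   [S ::= t S t]
tSt => teSet   [S ::= e S e]
teSet => teeSeet   [S ::= e S e]
teeSeet => teeeSeeet   [S ::= e S e]
teeeSeeet => teeetSteeet   [S ::= t S t]
teeetSteeet => teeettStteeet   [S ::= t S t]
teeettStteeet => teeetttSttteeet   [S ::= t S t]
teeetttSttteeet => teeettteSettteeet   [S ::= e S e]
teeettteSettteeet => teeettteeSeettteeet   [S ::= e S e]
teeettteeSeettteeet => teeettteeeettteeet   [S ::= ε]

S=>tSt=>teSet=>teeSeet=>teeeSeeet=>teeetSteeet=>teeettStteeet=>teeetttSttteeet=>teeettteSettteeet=>teeettteeSeettteeet=>teeettteeeettteeet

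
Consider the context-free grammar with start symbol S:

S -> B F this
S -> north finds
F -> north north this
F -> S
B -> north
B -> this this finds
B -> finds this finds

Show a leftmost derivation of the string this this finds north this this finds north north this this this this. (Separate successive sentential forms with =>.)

S => B F this => this this finds F this => this this finds S this => this this finds B F this this => this this finds north F this this => this this finds north S this this => this this finds north B F this this this => this this finds north this this finds F this this this => this this finds north this this finds north north this this this this

S => B F this   [S -> B F this]
B F this => this this finds F this   [B -> this this finds]
this this finds F this => this this finds S this   [F -> S]
this this finds S this => this this finds B F this this   [S -> B F this]
this this finds B F this this => this this finds north F this this   [B -> north]
this this finds north F this this => this this finds north S this this   [F -> S]
this this finds north S this this => this this finds north B F this this this   [S -> B F this]
this this finds north B F this this this => this this finds north this this finds F this this this   [B -> this this finds]
this this finds north this this finds F this this this => this this finds north this this finds north north this this this this   [F -> north north this]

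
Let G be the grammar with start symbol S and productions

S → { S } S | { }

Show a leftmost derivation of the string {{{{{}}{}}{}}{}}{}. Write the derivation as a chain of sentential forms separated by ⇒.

S ⇒ {S}S ⇒ {{S}S}S ⇒ {{{S}S}S}S ⇒ {{{{S}S}S}S}S ⇒ {{{{{}}S}S}S}S ⇒ {{{{{}}{}}S}S}S ⇒ {{{{{}}{}}{}}S}S ⇒ {{{{{}}{}}{}}{}}S ⇒ {{{{{}}{}}{}}{}}{}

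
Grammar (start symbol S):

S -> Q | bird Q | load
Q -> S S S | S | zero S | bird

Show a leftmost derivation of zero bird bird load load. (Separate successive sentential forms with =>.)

S => Q   [S -> Q]
Q => zero S   [Q -> zero S]
zero S => zero bird Q   [S -> bird Q]
zero bird Q => zero bird S S S   [Q -> S S S]
zero bird S S S => zero bird Q S S   [S -> Q]
zero bird Q S S => zero bird bird S S   [Q -> bird]
zero bird bird S S => zero bird bird load S   [S -> load]
zero bird bird load S => zero bird bird load load   [S -> load]

S => Q => zero S => zero bird Q => zero bird S S S => zero bird Q S S => zero bird bird S S => zero bird bird load S => zero bird bird load load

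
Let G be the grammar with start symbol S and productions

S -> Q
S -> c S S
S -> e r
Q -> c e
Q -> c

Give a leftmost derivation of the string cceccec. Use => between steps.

S => cSS   [S -> c S S]
cSS => cQS   [S -> Q]
cQS => cceS   [Q -> c e]
cceS => ccecSS   [S -> c S S]
ccecSS => ccecQS   [S -> Q]
ccecQS => ccecceS   [Q -> c e]
ccecceS => ccecceQ   [S -> Q]
ccecceQ => cceccec   [Q -> c]

S => cSS => cQS => cceS => ccecSS => ccecQS => ccecceS => ccecceQ => cceccec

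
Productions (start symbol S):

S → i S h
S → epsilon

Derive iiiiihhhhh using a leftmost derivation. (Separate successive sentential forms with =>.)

S => iSh => iiShh => iiiShhh => iiiiShhhh => iiiiiShhhhh => iiiiihhhhh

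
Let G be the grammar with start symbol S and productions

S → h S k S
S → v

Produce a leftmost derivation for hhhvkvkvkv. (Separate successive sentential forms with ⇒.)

S⇒hSkS⇒hhSkSkS⇒hhhSkSkSkS⇒hhhvkSkSkS⇒hhhvkvkSkS⇒hhhvkvkvkS⇒hhhvkvkvkv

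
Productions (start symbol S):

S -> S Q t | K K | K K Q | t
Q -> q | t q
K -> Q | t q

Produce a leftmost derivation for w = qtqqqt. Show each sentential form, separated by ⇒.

S⇒SQt⇒KKQQt⇒QKQQt⇒qKQQt⇒qtqQQt⇒qtqqQt⇒qtqqqt

S ⇒ SQt   [S -> S Q t]
SQt ⇒ KKQQt   [S -> K K Q]
KKQQt ⇒ QKQQt   [K -> Q]
QKQQt ⇒ qKQQt   [Q -> q]
qKQQt ⇒ qtqQQt   [K -> t q]
qtqQQt ⇒ qtqqQt   [Q -> q]
qtqqQt ⇒ qtqqqt   [Q -> q]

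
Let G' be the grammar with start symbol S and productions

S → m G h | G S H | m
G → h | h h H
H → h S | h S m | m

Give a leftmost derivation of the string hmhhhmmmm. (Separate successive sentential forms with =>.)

S => GSH   [S → G S H]
GSH => hSH   [G → h]
hSH => hmH   [S → m]
hmH => hmhSm   [H → h S m]
hmhSm => hmhGSHm   [S → G S H]
hmhGSHm => hmhhhHSHm   [G → h h H]
hmhhhHSHm => hmhhhmSHm   [H → m]
hmhhhmSHm => hmhhhmmHm   [S → m]
hmhhhmmHm => hmhhhmmmm   [H → m]

S=>GSH=>hSH=>hmH=>hmhSm=>hmhGSHm=>hmhhhHSHm=>hmhhhmSHm=>hmhhhmmHm=>hmhhhmmmm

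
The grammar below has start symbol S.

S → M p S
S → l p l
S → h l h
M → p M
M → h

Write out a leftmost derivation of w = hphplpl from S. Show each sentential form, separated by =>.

S => MpS   [S → M p S]
MpS => hpS   [M → h]
hpS => hpMpS   [S → M p S]
hpMpS => hphpS   [M → h]
hphpS => hphplpl   [S → l p l]

S => MpS => hpS => hpMpS => hphpS => hphplpl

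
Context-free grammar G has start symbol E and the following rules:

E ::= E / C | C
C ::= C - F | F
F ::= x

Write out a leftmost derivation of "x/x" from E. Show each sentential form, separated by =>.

E => E/C => C/C => F/C => x/C => x/F => x/x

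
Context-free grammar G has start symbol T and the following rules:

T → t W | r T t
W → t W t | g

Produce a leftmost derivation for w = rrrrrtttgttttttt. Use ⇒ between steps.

T ⇒ rTt ⇒ rrTtt ⇒ rrrTttt ⇒ rrrrTtttt ⇒ rrrrrTttttt ⇒ rrrrrtWttttt ⇒ rrrrrttWtttttt ⇒ rrrrrtttWttttttt ⇒ rrrrrtttgttttttt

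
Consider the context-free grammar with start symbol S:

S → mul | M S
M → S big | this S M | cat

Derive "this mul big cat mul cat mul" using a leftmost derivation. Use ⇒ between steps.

S ⇒ M S ⇒ this S M S ⇒ this M S M S ⇒ this S big S M S ⇒ this mul big S M S ⇒ this mul big M S M S ⇒ this mul big cat S M S ⇒ this mul big cat mul M S ⇒ this mul big cat mul cat S ⇒ this mul big cat mul cat mul

S ⇒ M S   [S → M S]
M S ⇒ this S M S   [M → this S M]
this S M S ⇒ this M S M S   [S → M S]
this M S M S ⇒ this S big S M S   [M → S big]
this S big S M S ⇒ this mul big S M S   [S → mul]
this mul big S M S ⇒ this mul big M S M S   [S → M S]
this mul big M S M S ⇒ this mul big cat S M S   [M → cat]
this mul big cat S M S ⇒ this mul big cat mul M S   [S → mul]
this mul big cat mul M S ⇒ this mul big cat mul cat S   [M → cat]
this mul big cat mul cat S ⇒ this mul big cat mul cat mul   [S → mul]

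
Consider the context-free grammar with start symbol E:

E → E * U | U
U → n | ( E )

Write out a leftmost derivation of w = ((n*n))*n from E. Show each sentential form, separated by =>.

E => E*U   [E → E * U]
E*U => U*U   [E → U]
U*U => (E)*U   [U → ( E )]
(E)*U => (U)*U   [E → U]
(U)*U => ((E))*U   [U → ( E )]
((E))*U => ((E*U))*U   [E → E * U]
((E*U))*U => ((U*U))*U   [E → U]
((U*U))*U => ((n*U))*U   [U → n]
((n*U))*U => ((n*n))*U   [U → n]
((n*n))*U => ((n*n))*n   [U → n]

E => E*U => U*U => (E)*U => (U)*U => ((E))*U => ((E*U))*U => ((U*U))*U => ((n*U))*U => ((n*n))*U => ((n*n))*n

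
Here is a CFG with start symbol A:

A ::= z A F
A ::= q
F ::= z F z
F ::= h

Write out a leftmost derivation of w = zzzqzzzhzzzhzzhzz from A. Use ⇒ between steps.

A ⇒ zAF ⇒ zzAFF ⇒ zzzAFFF ⇒ zzzqFFF ⇒ zzzqzFzFF ⇒ zzzqzzFzzFF ⇒ zzzqzzzFzzzFF ⇒ zzzqzzzhzzzFF ⇒ zzzqzzzhzzzhF ⇒ zzzqzzzhzzzhzFz ⇒ zzzqzzzhzzzhzzFzz ⇒ zzzqzzzhzzzhzzhzz

A ⇒ zAF   [A ::= z A F]
zAF ⇒ zzAFF   [A ::= z A F]
zzAFF ⇒ zzzAFFF   [A ::= z A F]
zzzAFFF ⇒ zzzqFFF   [A ::= q]
zzzqFFF ⇒ zzzqzFzFF   [F ::= z F z]
zzzqzFzFF ⇒ zzzqzzFzzFF   [F ::= z F z]
zzzqzzFzzFF ⇒ zzzqzzzFzzzFF   [F ::= z F z]
zzzqzzzFzzzFF ⇒ zzzqzzzhzzzFF   [F ::= h]
zzzqzzzhzzzFF ⇒ zzzqzzzhzzzhF   [F ::= h]
zzzqzzzhzzzhF ⇒ zzzqzzzhzzzhzFz   [F ::= z F z]
zzzqzzzhzzzhzFz ⇒ zzzqzzzhzzzhzzFzz   [F ::= z F z]
zzzqzzzhzzzhzzFzz ⇒ zzzqzzzhzzzhzzhzz   [F ::= h]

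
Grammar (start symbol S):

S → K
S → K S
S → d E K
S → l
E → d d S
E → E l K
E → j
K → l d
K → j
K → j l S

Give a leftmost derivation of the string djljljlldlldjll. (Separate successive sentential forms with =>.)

S => dEK   [S → d E K]
dEK => dElKK   [E → E l K]
dElKK => dElKlKK   [E → E l K]
dElKlKK => dElKlKlKK   [E → E l K]
dElKlKlKK => dElKlKlKlKK   [E → E l K]
dElKlKlKlKK => djlKlKlKlKK   [E → j]
djlKlKlKlKK => djljlKlKlKK   [K → j]
djljlKlKlKK => djljljlKlKK   [K → j]
djljljlKlKK => djljljlldlKK   [K → l d]
djljljlldlKK => djljljlldlldK   [K → l d]
djljljlldlldK => djljljlldlldjlS   [K → j l S]
djljljlldlldjlS => djljljlldlldjll   [S → l]

S=>dEK=>dElKK=>dElKlKK=>dElKlKlKK=>dElKlKlKlKK=>djlKlKlKlKK=>djljlKlKlKK=>djljljlKlKK=>djljljlldlKK=>djljljlldlldK=>djljljlldlldjlS=>djljljlldlldjll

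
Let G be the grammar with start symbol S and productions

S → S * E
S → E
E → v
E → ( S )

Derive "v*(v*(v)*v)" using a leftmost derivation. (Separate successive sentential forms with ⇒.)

S ⇒ S*E ⇒ E*E ⇒ v*E ⇒ v*(S) ⇒ v*(S*E) ⇒ v*(S*E*E) ⇒ v*(E*E*E) ⇒ v*(v*E*E) ⇒ v*(v*(S)*E) ⇒ v*(v*(E)*E) ⇒ v*(v*(v)*E) ⇒ v*(v*(v)*v)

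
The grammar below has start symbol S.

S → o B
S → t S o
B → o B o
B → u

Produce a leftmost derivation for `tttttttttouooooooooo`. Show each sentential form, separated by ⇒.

S ⇒ tSo ⇒ ttSoo ⇒ tttSooo ⇒ ttttSoooo ⇒ tttttSooooo ⇒ ttttttSoooooo ⇒ tttttttSooooooo ⇒ ttttttttSoooooooo ⇒ tttttttttSooooooooo ⇒ tttttttttoBooooooooo ⇒ tttttttttouooooooooo

S ⇒ tSo   [S → t S o]
tSo ⇒ ttSoo   [S → t S o]
ttSoo ⇒ tttSooo   [S → t S o]
tttSooo ⇒ ttttSoooo   [S → t S o]
ttttSoooo ⇒ tttttSooooo   [S → t S o]
tttttSooooo ⇒ ttttttSoooooo   [S → t S o]
ttttttSoooooo ⇒ tttttttSooooooo   [S → t S o]
tttttttSooooooo ⇒ ttttttttSoooooooo   [S → t S o]
ttttttttSoooooooo ⇒ tttttttttSooooooooo   [S → t S o]
tttttttttSooooooooo ⇒ tttttttttoBooooooooo   [S → o B]
tttttttttoBooooooooo ⇒ tttttttttouooooooooo   [B → u]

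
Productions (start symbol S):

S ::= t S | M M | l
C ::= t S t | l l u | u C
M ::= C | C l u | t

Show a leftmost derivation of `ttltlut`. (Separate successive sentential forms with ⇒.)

S⇒MM⇒CluM⇒tStluM⇒ttStluM⇒ttltluM⇒ttltlut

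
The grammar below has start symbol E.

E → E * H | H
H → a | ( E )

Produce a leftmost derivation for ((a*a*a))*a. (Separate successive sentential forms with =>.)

E => E*H => H*H => (E)*H => (H)*H => ((E))*H => ((E*H))*H => ((E*H*H))*H => ((H*H*H))*H => ((a*H*H))*H => ((a*a*H))*H => ((a*a*a))*H => ((a*a*a))*a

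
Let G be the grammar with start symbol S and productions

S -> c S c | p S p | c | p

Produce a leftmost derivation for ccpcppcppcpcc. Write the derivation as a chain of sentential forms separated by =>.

S=>cSc=>ccScc=>ccpSpcc=>ccpcScpcc=>ccpcpSpcpcc=>ccpcppSppcpcc=>ccpcppcppcpcc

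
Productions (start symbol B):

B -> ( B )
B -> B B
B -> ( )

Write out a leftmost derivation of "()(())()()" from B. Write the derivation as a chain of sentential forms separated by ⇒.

B⇒BB⇒()B⇒()BB⇒()BBB⇒()(B)BB⇒()(())BB⇒()(())()B⇒()(())()()

B ⇒ BB   [B -> B B]
BB ⇒ ()B   [B -> ( )]
()B ⇒ ()BB   [B -> B B]
()BB ⇒ ()BBB   [B -> B B]
()BBB ⇒ ()(B)BB   [B -> ( B )]
()(B)BB ⇒ ()(())BB   [B -> ( )]
()(())BB ⇒ ()(())()B   [B -> ( )]
()(())()B ⇒ ()(())()()   [B -> ( )]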